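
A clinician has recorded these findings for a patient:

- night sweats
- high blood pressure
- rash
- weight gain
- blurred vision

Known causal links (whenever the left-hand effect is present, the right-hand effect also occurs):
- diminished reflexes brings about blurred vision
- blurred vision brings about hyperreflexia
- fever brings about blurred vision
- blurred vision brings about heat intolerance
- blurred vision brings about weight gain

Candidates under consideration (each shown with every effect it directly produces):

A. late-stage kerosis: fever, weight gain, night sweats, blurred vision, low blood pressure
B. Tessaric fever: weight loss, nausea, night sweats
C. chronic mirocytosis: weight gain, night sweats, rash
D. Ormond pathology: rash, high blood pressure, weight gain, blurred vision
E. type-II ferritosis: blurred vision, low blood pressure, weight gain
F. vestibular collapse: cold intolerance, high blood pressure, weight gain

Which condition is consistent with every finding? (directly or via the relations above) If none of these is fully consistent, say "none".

none

Testing each hypothesis:
(A) late-stage kerosis — fails on high blood pressure, rash (predicts low blood pressure, not high blood pressure)
(B) Tessaric fever — night sweats +; high blood pressure -; rash -; weight gain -; blurred vision -
(C) chronic mirocytosis — night sweats +; high blood pressure -; rash +; weight gain +; blurred vision -
(D) Ormond pathology — does not account for night sweats
(E) type-II ferritosis — fails on night sweats, high blood pressure, rash (predicts low blood pressure, not high blood pressure)
(F) vestibular collapse — night sweats -; high blood pressure +; rash -; weight gain +; blurred vision -
Every candidate fails on at least one observation.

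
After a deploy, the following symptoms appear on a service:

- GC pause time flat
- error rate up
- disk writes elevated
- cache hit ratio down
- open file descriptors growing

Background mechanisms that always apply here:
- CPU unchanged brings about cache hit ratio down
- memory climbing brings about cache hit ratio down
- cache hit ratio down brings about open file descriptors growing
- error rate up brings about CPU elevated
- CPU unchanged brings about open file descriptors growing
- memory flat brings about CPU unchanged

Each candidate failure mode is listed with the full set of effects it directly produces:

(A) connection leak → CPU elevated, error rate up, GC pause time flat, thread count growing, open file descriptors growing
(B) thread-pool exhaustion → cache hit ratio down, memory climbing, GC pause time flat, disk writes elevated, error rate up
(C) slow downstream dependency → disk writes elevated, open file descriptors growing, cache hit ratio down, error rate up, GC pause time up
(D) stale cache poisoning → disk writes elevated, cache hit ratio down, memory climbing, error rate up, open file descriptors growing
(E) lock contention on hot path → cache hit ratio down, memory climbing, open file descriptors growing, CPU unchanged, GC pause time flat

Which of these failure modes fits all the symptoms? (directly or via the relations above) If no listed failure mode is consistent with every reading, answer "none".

B

Per-candidate check:
(A) connection leak — does not account for disk writes elevated, cache hit ratio down
(B) thread-pool exhaustion — GC pause time flat match; error rate up match; disk writes elevated match; cache hit ratio down match; open file descriptors growing match (by cache hit ratio down → open file descriptors growing)
(C) slow downstream dependency — fails on GC pause time flat (predicts GC pause time up, not GC pause time flat)
(D) stale cache poisoning — GC pause time flat miss; error rate up match; disk writes elevated match; cache hit ratio down match; open file descriptors growing match
(E) lock contention on hot path — GC pause time flat match; error rate up miss; disk writes elevated miss; cache hit ratio down match; open file descriptors growing match
(B) is the only candidate with no mismatches.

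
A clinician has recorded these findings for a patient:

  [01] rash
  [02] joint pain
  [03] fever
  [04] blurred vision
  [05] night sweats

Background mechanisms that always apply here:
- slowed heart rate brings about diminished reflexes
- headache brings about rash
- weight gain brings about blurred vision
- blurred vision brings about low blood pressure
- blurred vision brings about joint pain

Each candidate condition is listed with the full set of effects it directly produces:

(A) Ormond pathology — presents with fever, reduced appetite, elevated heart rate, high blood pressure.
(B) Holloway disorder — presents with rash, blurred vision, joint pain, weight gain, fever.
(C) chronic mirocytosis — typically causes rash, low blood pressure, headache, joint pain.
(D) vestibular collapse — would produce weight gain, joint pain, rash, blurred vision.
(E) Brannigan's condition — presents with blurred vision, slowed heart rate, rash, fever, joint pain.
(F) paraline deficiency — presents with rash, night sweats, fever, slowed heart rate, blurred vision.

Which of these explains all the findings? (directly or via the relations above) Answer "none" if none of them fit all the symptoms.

For each candidate, compare predicted effects to what was observed:
(A) Ormond pathology — does not account for rash, joint pain, blurred vision, night sweats
(B) Holloway disorder — rash +; joint pain +; fever +; blurred vision +; night sweats -
(C) chronic mirocytosis — rash +; joint pain +; fever -; blurred vision -; night sweats -
(D) vestibular collapse — does not account for fever, night sweats
(E) Brannigan's condition — does not account for night sweats
(F) paraline deficiency — accounts for every observation (joint pain by blurred vision → joint pain)
Only (F) is consistent with every observation.

F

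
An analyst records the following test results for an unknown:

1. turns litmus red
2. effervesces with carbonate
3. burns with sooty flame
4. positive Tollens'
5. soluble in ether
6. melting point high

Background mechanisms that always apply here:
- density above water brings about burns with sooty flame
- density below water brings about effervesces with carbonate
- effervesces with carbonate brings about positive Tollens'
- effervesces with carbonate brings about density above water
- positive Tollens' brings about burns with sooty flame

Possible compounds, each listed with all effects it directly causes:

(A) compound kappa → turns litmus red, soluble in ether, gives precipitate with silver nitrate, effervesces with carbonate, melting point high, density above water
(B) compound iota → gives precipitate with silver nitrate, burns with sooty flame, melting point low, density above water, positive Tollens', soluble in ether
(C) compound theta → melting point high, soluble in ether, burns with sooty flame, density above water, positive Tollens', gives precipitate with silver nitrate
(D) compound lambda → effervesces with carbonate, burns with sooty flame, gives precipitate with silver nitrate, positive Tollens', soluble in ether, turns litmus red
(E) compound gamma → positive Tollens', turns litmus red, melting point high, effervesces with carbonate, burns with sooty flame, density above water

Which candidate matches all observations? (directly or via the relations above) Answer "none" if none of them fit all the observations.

Testing each hypothesis:
(A) compound kappa — accounts for every observation (burns with sooty flame by density above water → burns with sooty flame)
(B) compound iota — turns litmus red miss; effervesces with carbonate miss; burns with sooty flame match; positive Tollens' match; soluble in ether match; melting point high miss
(C) compound theta — does not account for turns litmus red, effervesces with carbonate
(D) compound lambda — does not account for melting point high
(E) compound gamma — turns litmus red match; effervesces with carbonate match; burns with sooty flame match; positive Tollens' match; soluble in ether miss; melting point high match
(A) alone accounts for all the evidence.

A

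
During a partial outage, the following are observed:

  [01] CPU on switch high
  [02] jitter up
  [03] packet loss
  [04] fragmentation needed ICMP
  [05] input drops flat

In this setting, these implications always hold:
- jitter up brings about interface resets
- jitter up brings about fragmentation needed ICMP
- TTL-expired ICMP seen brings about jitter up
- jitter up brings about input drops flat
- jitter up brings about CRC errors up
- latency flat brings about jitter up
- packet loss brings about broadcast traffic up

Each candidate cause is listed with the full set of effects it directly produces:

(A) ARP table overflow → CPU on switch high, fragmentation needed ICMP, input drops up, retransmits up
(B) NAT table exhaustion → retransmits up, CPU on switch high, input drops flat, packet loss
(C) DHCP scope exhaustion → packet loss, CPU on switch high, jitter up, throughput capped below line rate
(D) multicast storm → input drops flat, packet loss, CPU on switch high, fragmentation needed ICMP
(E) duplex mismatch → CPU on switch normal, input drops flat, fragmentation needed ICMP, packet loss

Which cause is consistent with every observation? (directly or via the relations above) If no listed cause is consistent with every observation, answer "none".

Testing each hypothesis:
(A) ARP table overflow — CPU on switch high ✓; jitter up ✗; packet loss ✗; fragmentation needed ICMP ✓; input drops flat ✗
(B) NAT table exhaustion — CPU on switch high ✓; jitter up ✗; packet loss ✓; fragmentation needed ICMP ✗; input drops flat ✓
(C) DHCP scope exhaustion — CPU on switch high ✓; jitter up ✓; packet loss ✓; fragmentation needed ICMP ✓ (by jitter up → fragmentation needed ICMP); input drops flat ✓ (by jitter up → input drops flat)
(D) multicast storm — does not account for jitter up
(E) duplex mismatch — fails on CPU on switch high, jitter up (predicts CPU on switch normal, not CPU on switch high)
Only (C) is consistent with every observation.

C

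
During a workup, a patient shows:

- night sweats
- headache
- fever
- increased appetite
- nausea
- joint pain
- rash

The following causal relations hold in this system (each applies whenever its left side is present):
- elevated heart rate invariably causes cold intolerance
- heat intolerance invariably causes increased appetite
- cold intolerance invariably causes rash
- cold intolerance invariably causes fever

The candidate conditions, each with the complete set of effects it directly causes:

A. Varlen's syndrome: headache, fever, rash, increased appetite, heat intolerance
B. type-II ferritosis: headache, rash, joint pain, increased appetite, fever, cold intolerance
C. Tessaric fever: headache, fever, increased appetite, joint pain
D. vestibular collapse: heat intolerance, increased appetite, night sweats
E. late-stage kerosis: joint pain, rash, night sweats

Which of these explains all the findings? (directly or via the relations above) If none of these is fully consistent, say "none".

Per-candidate check:
(A) Varlen's syndrome — night sweats NO; headache yes; fever yes; increased appetite yes; nausea NO; joint pain NO; rash yes
(B) type-II ferritosis — night sweats NO; headache yes; fever yes; increased appetite yes; nausea NO; joint pain yes; rash yes
(C) Tessaric fever — night sweats NO; headache yes; fever yes; increased appetite yes; nausea NO; joint pain yes; rash NO
(D) vestibular collapse — night sweats yes; headache NO; fever NO; increased appetite yes; nausea NO; joint pain NO; rash NO
(E) late-stage kerosis — night sweats yes; headache NO; fever NO; increased appetite NO; nausea NO; joint pain yes; rash yes
None of the listed candidates fits everything.

none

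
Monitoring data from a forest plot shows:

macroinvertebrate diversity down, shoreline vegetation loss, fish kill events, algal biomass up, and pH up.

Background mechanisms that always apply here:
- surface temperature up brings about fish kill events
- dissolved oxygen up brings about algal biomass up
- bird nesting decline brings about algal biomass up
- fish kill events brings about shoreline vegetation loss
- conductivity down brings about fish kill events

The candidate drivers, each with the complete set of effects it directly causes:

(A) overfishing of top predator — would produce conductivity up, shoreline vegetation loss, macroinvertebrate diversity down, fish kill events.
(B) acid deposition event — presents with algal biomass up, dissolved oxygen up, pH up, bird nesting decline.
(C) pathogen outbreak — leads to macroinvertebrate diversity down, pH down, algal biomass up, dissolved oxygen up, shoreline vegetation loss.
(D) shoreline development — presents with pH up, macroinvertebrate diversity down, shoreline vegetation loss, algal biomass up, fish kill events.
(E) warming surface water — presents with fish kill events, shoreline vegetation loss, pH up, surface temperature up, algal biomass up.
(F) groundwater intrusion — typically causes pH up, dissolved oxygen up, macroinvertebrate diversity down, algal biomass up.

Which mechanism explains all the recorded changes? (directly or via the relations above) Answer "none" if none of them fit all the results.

D

Per-candidate check:
(A) overfishing of top predator — does not account for algal biomass up, pH up
(B) acid deposition event — does not account for macroinvertebrate diversity down, shoreline vegetation loss, fish kill events
(C) pathogen outbreak — fails on fish kill events, pH up (predicts pH down, not pH up)
(D) shoreline development — accounts for every observation
(E) warming surface water — does not account for macroinvertebrate diversity down
(F) groundwater intrusion — does not account for shoreline vegetation loss, fish kill events
(D) alone accounts for all the evidence.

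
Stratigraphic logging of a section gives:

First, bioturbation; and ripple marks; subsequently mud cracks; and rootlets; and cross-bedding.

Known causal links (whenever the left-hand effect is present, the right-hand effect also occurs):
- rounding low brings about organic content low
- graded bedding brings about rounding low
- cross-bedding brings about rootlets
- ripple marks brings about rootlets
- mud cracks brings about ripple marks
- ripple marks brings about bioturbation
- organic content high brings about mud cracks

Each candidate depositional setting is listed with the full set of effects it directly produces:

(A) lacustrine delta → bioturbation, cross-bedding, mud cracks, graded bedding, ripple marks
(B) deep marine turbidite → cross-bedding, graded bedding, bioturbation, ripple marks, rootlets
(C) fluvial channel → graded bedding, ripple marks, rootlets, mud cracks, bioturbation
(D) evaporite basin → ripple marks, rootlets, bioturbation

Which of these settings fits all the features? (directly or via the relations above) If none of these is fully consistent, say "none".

A

Testing each hypothesis:
(A) lacustrine delta — accounts for every observation (rootlets via ripple marks → rootlets)
(B) deep marine turbidite — bioturbation +; ripple marks +; mud cracks -; rootlets +; cross-bedding +
(C) fluvial channel — bioturbation +; ripple marks +; mud cracks +; rootlets +; cross-bedding -
(D) evaporite basin — bioturbation +; ripple marks +; mud cracks -; rootlets +; cross-bedding -
(A) alone accounts for all the evidence.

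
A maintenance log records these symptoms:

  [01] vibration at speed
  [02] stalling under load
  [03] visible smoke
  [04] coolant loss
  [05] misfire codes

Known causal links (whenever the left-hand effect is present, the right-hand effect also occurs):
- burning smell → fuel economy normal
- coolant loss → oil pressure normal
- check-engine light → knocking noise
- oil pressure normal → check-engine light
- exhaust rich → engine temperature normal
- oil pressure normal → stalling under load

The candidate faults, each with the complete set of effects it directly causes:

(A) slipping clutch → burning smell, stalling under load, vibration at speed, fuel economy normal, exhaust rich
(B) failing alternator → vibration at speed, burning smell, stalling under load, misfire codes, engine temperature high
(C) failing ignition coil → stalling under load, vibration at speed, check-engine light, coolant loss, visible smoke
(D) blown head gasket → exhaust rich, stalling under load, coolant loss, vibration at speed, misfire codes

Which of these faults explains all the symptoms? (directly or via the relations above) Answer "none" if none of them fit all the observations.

none

Per-candidate check:
(A) slipping clutch — vibration at speed +; stalling under load +; visible smoke -; coolant loss -; misfire codes -
(B) failing alternator — vibration at speed +; stalling under load +; visible smoke -; coolant loss -; misfire codes +
(C) failing ignition coil — vibration at speed +; stalling under load +; visible smoke +; coolant loss +; misfire codes -
(D) blown head gasket — does not account for visible smoke
Every candidate fails on at least one observation.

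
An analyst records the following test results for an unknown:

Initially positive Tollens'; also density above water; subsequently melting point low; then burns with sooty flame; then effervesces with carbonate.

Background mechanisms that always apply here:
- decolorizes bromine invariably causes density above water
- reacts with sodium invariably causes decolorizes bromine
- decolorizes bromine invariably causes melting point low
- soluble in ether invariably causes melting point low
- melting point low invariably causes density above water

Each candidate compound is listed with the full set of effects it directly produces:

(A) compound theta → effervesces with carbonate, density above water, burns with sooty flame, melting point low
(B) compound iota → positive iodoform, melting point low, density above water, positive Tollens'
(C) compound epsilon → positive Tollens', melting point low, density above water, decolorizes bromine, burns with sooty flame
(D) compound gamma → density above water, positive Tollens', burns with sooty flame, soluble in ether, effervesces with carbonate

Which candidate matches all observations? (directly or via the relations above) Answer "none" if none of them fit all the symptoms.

Checking each candidate against the observations:
(A) compound theta — does not account for positive Tollens'
(B) compound iota — does not account for burns with sooty flame, effervesces with carbonate
(C) compound epsilon — positive Tollens' ✓; density above water ✓; melting point low ✓; burns with sooty flame ✓; effervesces with carbonate ✗
(D) compound gamma — accounts for every observation (melting point low via soluble in ether → melting point low)
(D) is the only candidate with no mismatches.

D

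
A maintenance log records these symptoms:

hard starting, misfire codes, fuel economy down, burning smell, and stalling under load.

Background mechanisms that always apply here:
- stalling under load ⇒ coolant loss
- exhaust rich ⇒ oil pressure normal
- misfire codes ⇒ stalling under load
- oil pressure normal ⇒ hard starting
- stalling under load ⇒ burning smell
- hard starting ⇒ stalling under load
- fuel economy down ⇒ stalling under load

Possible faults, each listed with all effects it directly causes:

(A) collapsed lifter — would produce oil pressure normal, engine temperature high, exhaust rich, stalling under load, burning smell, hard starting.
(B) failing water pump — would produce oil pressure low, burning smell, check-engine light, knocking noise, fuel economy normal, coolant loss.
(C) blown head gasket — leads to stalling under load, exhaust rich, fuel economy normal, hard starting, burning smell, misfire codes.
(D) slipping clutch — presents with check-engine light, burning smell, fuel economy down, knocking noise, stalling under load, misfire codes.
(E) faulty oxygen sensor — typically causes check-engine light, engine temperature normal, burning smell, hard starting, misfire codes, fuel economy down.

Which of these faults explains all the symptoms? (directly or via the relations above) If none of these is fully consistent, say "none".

E

Testing each hypothesis:
(A) collapsed lifter — hard starting ✓; misfire codes ✗; fuel economy down ✗; burning smell ✓; stalling under load ✓
(B) failing water pump — hard starting ✗; misfire codes ✗; fuel economy down ✗; burning smell ✓; stalling under load ✗
(C) blown head gasket — hard starting ✓; misfire codes ✓; fuel economy down ✗; burning smell ✓; stalling under load ✓
(D) slipping clutch — hard starting ✗; misfire codes ✓; fuel economy down ✓; burning smell ✓; stalling under load ✓
(E) faulty oxygen sensor — hard starting ✓; misfire codes ✓; fuel economy down ✓; burning smell ✓; stalling under load ✓ (by fuel economy down → stalling under load)
(E) alone accounts for all the evidence.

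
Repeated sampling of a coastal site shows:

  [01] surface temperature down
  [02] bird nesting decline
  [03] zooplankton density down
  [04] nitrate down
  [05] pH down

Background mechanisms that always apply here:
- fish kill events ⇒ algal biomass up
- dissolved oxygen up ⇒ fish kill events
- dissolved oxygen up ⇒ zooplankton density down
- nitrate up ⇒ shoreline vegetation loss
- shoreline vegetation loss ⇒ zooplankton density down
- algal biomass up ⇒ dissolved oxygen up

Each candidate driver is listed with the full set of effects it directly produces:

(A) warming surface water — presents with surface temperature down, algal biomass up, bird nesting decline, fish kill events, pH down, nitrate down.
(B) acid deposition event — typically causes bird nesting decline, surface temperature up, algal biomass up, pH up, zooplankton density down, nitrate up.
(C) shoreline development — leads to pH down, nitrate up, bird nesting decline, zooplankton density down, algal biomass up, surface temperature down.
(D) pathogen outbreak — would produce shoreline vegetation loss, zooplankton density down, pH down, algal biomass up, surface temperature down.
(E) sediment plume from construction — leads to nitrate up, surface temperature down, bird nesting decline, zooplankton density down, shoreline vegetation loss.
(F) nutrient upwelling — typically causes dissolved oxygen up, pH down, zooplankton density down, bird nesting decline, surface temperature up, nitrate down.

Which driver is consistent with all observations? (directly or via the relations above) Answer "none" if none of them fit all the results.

A

For each candidate, compare predicted effects to what was observed:
(A) warming surface water — surface temperature down +; bird nesting decline +; zooplankton density down + (via algal biomass up → dissolved oxygen up → zooplankton density down); nitrate down +; pH down +
(B) acid deposition event — surface temperature down -; bird nesting decline +; zooplankton density down +; nitrate down -; pH down -
(C) shoreline development — surface temperature down +; bird nesting decline +; zooplankton density down +; nitrate down -; pH down +
(D) pathogen outbreak — does not account for bird nesting decline, nitrate down
(E) sediment plume from construction — surface temperature down +; bird nesting decline +; zooplankton density down +; nitrate down -; pH down -
(F) nutrient upwelling — fails on surface temperature down (predicts surface temperature up, not surface temperature down)
Only (A) is consistent with every observation.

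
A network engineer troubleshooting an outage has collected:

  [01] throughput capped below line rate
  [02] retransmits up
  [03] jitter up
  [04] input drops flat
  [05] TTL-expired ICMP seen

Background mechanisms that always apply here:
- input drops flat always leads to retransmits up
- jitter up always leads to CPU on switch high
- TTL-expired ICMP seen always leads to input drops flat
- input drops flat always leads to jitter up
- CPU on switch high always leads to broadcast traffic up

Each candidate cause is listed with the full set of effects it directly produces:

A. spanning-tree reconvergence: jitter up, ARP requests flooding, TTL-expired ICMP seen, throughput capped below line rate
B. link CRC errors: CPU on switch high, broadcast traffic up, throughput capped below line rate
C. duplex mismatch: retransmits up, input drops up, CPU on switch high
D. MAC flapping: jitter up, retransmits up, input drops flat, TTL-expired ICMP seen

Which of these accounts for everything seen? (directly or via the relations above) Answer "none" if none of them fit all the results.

Checking each candidate against the observations:
(A) spanning-tree reconvergence — throughput capped below line rate match; retransmits up match (through TTL-expired ICMP seen → input drops flat → retransmits up); jitter up match; input drops flat match (through TTL-expired ICMP seen → input drops flat); TTL-expired ICMP seen match
(B) link CRC errors — throughput capped below line rate match; retransmits up miss; jitter up miss; input drops flat miss; TTL-expired ICMP seen miss
(C) duplex mismatch — fails on throughput capped below line rate, jitter up, input drops flat, TTL-expired ICMP seen (predicts input drops up, not input drops flat)
(D) MAC flapping — does not account for throughput capped below line rate
(A) alone accounts for all the evidence.

A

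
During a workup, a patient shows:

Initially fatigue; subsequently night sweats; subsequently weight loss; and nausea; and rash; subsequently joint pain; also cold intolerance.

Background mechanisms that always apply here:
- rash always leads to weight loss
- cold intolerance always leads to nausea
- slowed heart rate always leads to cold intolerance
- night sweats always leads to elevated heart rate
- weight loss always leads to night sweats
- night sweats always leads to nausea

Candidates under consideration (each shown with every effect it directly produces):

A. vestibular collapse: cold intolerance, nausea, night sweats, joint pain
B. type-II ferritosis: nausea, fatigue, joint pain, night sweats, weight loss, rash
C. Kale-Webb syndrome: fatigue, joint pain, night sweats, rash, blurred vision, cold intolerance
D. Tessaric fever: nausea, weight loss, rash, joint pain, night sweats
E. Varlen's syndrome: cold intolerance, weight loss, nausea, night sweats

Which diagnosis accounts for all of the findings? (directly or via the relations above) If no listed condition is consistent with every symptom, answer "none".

C

For each candidate, compare predicted effects to what was observed:
(A) vestibular collapse — does not account for fatigue, weight loss, rash
(B) type-II ferritosis — does not account for cold intolerance
(C) Kale-Webb syndrome — accounts for every observation (weight loss via rash → weight loss)
(D) Tessaric fever — fatigue -; night sweats +; weight loss +; nausea +; rash +; joint pain +; cold intolerance -
(E) Varlen's syndrome — fatigue -; night sweats +; weight loss +; nausea +; rash -; joint pain -; cold intolerance +
Only (C) is consistent with every observation.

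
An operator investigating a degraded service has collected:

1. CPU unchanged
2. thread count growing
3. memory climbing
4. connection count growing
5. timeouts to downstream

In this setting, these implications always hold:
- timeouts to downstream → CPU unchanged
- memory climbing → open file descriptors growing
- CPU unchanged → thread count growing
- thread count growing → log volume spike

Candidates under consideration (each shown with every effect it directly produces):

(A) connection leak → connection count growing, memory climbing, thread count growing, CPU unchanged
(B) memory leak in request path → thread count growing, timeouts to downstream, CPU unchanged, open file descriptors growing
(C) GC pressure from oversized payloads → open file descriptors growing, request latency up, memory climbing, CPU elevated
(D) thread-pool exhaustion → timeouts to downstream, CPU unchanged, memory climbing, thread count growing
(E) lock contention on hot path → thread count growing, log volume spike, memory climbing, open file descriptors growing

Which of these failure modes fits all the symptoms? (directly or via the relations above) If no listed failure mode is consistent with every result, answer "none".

Per-candidate check:
(A) connection leak — CPU unchanged match; thread count growing match; memory climbing match; connection count growing match; timeouts to downstream miss
(B) memory leak in request path — CPU unchanged match; thread count growing match; memory climbing miss; connection count growing miss; timeouts to downstream match
(C) GC pressure from oversized payloads — fails on CPU unchanged, thread count growing, connection count growing, timeouts to downstream (predicts CPU elevated, not CPU unchanged)
(D) thread-pool exhaustion — does not account for connection count growing
(E) lock contention on hot path — does not account for CPU unchanged, connection count growing, timeouts to downstream
None of the listed candidates fits everything.

none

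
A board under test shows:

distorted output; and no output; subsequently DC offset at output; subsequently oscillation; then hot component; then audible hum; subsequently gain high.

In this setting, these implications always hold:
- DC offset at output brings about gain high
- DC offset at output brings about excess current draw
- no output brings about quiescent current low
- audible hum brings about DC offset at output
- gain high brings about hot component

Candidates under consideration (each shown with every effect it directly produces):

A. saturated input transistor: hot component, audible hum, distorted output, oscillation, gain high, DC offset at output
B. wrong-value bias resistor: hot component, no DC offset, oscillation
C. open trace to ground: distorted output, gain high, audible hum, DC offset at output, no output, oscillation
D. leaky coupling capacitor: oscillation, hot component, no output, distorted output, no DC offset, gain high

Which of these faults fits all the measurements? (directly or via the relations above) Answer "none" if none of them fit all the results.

C

Per-candidate check:
(A) saturated input transistor — does not account for no output
(B) wrong-value bias resistor — distorted output -; no output -; DC offset at output -; oscillation +; hot component +; audible hum -; gain high -
(C) open trace to ground — distorted output +; no output +; DC offset at output +; oscillation +; hot component + (through gain high → hot component); audible hum +; gain high +
(D) leaky coupling capacitor — distorted output +; no output +; DC offset at output -; oscillation +; hot component +; audible hum -; gain high +
Only (C) is consistent with every observation.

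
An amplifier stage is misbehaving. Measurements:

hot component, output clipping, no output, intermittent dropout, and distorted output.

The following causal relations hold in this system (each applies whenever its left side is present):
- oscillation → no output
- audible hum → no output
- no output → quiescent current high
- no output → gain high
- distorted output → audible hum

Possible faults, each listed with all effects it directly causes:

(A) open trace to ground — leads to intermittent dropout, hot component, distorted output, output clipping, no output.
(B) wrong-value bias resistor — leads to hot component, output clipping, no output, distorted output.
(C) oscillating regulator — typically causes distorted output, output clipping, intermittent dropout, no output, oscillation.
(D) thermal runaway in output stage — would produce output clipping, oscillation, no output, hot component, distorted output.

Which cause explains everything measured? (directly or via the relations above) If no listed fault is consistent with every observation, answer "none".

A

Per-candidate check:
(A) open trace to ground — accounts for every observation
(B) wrong-value bias resistor — hot component match; output clipping match; no output match; intermittent dropout miss; distorted output match
(C) oscillating regulator — does not account for hot component
(D) thermal runaway in output stage — does not account for intermittent dropout
(A) is the only candidate with no mismatches.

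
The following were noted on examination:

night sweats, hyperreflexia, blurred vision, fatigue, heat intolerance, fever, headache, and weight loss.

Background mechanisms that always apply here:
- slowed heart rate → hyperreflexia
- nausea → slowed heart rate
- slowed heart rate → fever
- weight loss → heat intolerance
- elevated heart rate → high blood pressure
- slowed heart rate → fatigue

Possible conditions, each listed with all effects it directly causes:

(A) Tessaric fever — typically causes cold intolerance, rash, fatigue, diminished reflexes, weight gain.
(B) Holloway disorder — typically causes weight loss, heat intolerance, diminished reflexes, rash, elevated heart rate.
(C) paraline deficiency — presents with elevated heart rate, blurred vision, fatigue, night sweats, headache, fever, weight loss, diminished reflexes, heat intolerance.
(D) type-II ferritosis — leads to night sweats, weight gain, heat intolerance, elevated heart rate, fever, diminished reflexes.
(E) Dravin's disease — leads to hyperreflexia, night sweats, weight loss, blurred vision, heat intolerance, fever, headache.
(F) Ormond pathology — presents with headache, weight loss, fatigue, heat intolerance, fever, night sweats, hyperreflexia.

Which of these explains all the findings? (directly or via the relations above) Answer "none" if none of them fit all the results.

Checking each candidate against the observations:
(A) Tessaric fever — fails on night sweats, hyperreflexia, blurred vision, heat intolerance, fever, headache, weight loss (predicts diminished reflexes, not hyperreflexia; predicts cold intolerance, not heat intolerance; predicts weight gain, not weight loss)
(B) Holloway disorder — night sweats miss; hyperreflexia miss; blurred vision miss; fatigue miss; heat intolerance match; fever miss; headache miss; weight loss match
(C) paraline deficiency — night sweats match; hyperreflexia miss; blurred vision match; fatigue match; heat intolerance match; fever match; headache match; weight loss match
(D) type-II ferritosis — fails on hyperreflexia, blurred vision, fatigue, headache, weight loss (predicts diminished reflexes, not hyperreflexia; predicts weight gain, not weight loss)
(E) Dravin's disease — night sweats match; hyperreflexia match; blurred vision match; fatigue miss; heat intolerance match; fever match; headache match; weight loss match
(F) Ormond pathology — night sweats match; hyperreflexia match; blurred vision miss; fatigue match; heat intolerance match; fever match; headache match; weight loss match
None of the listed candidates fits everything.

none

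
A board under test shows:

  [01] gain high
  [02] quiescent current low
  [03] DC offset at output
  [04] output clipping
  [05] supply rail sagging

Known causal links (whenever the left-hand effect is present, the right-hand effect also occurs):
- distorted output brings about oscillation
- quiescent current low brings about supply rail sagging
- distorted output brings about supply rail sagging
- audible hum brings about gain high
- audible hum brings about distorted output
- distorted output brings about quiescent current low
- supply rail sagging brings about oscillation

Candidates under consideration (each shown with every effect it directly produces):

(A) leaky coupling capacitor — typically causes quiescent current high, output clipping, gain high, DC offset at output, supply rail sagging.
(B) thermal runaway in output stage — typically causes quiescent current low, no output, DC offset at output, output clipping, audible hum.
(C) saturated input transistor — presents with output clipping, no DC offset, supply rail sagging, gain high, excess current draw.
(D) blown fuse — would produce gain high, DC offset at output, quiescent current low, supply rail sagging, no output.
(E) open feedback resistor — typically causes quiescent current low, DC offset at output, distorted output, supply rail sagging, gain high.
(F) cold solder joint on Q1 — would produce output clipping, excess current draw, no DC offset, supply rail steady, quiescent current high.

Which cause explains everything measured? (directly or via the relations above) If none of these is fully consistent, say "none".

B

Per-candidate check:
(A) leaky coupling capacitor — gain high +; quiescent current low -; DC offset at output +; output clipping +; supply rail sagging +
(B) thermal runaway in output stage — gain high + (through audible hum → gain high); quiescent current low +; DC offset at output +; output clipping +; supply rail sagging + (through quiescent current low → supply rail sagging)
(C) saturated input transistor — fails on quiescent current low, DC offset at output (predicts no DC offset, not DC offset at output)
(D) blown fuse — does not account for output clipping
(E) open feedback resistor — does not account for output clipping
(F) cold solder joint on Q1 — fails on gain high, quiescent current low, DC offset at output, supply rail sagging (predicts quiescent current high, not quiescent current low; predicts no DC offset, not DC offset at output; predicts supply rail steady, not supply rail sagging)
(B) is the only candidate with no mismatches.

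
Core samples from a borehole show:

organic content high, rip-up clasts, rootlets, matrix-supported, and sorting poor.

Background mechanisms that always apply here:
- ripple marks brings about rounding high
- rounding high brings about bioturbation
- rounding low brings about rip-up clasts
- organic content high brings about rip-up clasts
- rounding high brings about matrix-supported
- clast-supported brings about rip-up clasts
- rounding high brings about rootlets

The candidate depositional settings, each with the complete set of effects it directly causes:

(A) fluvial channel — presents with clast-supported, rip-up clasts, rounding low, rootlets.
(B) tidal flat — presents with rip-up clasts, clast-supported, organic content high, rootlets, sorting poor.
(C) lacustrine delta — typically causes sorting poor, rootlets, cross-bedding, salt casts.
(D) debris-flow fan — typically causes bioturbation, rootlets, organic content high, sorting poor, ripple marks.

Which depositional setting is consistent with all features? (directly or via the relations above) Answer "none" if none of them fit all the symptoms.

D

For each candidate, compare predicted effects to what was observed:
(A) fluvial channel — fails on organic content high, matrix-supported, sorting poor (predicts clast-supported, not matrix-supported)
(B) tidal flat — fails on matrix-supported (predicts clast-supported, not matrix-supported)
(C) lacustrine delta — organic content high NO; rip-up clasts NO; rootlets yes; matrix-supported NO; sorting poor yes
(D) debris-flow fan — organic content high yes; rip-up clasts yes (by organic content high → rip-up clasts); rootlets yes; matrix-supported yes (by ripple marks → rounding high → matrix-supported); sorting poor yes
(D) alone accounts for all the evidence.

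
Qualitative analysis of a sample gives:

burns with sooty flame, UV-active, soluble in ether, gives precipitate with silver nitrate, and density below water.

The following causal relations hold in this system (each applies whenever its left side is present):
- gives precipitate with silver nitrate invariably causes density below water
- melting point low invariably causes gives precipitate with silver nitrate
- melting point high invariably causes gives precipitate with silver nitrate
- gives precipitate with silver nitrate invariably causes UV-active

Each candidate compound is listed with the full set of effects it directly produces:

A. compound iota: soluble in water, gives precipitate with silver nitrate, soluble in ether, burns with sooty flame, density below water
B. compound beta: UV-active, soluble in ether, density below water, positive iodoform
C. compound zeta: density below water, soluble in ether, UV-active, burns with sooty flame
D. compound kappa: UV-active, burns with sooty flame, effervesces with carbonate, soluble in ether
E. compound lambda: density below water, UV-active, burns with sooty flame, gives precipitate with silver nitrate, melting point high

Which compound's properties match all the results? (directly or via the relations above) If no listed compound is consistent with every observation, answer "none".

A

Checking each candidate against the observations:
(A) compound iota — burns with sooty flame match; UV-active match (by gives precipitate with silver nitrate → UV-active); soluble in ether match; gives precipitate with silver nitrate match; density below water match
(B) compound beta — burns with sooty flame miss; UV-active match; soluble in ether match; gives precipitate with silver nitrate miss; density below water match
(C) compound zeta — burns with sooty flame match; UV-active match; soluble in ether match; gives precipitate with silver nitrate miss; density below water match
(D) compound kappa — burns with sooty flame match; UV-active match; soluble in ether match; gives precipitate with silver nitrate miss; density below water miss
(E) compound lambda — does not account for soluble in ether
(A) is the only candidate with no mismatches.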